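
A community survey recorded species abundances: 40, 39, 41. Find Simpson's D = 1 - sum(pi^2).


Total N = 40 + 39 + 41 = 120
Per-species terms:
  p = 40/120 = 0.333333; p^2 = 0.333333^2 = 0.111111
  p = 39/120 = 0.325000; p^2 = 0.325000^2 = 0.105625
  p = 41/120 = 0.341667; p^2 = 0.341667^2 = 0.116736
sum(p^2) = 0.111111 + 0.105625 + 0.116736 = 0.333472
D = 1 - 0.333472 = 0.666528 ≈ 0.6665

0.6665


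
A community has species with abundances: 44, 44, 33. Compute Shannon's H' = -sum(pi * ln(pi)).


Total N = 44 + 44 + 33 = 121
Per-species terms:
  p = 44/121 = 0.363636; ln(p) = -1.011602; p*ln(p) = 0.363636 * (-1.011602) = -0.367855
  p = 44/121 = 0.363636; ln(p) = -1.011602; p*ln(p) = 0.363636 * (-1.011602) = -0.367855
  p = 33/121 = 0.272727; ln(p) = -1.299284; p*ln(p) = 0.272727 * (-1.299284) = -0.354350
sum(p*ln(p)) = (-0.367855) + (-0.367855) + (-0.354350) = -1.090060
H' = -(-1.090060) = 1.090060 ≈ 1.0901

1.0901


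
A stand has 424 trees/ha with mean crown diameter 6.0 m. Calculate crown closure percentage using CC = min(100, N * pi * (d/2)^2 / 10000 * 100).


(d/2)^2 = (6.0/2)^2 = 3^2 = 9
Crown area = 3.141593 * 9 = 28.2743 m^2
N * area / 10000 * 100 = 424 * 28.2743 / 10000 * 100 = 119.883
CC = min(100, 119.883) = 100%

100%


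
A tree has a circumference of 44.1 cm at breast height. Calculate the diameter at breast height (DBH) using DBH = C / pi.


DBH = C / pi = 44.1 / 3.141593 = 14.0375 ≈ 14.04 cm

14.04 cm


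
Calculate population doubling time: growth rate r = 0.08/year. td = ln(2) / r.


td = ln(2) / 0.08 = 0.693147 / 0.08 = 8.66434 ≈ 8.7 years

8.7 years


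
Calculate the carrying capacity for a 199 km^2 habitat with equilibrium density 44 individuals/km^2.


K = 44 * 199 = 8756 individuals

8756 individuals


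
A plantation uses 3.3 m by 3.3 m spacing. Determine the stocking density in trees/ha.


N = 10000 / 3.3^2 = 10000 / 10.89 = 918.274 ≈ 918 trees/ha

918 trees/ha


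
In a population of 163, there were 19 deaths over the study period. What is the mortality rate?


Mortality rate = 19 / 163 = 0.116564 ≈ 0.1166

0.1166


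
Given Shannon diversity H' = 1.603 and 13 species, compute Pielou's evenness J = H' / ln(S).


ln(13) = 2.56495
J = H' / ln(S) = 1.603 / 2.56495 = 0.624963 ≈ 0.6250

0.6250


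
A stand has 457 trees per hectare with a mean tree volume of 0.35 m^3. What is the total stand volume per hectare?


V_stand = 457 * 0.35 = 159.95 ≈ 160.0 m^3/ha

160.0 m^3/ha


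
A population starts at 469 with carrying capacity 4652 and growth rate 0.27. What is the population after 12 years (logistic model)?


(K - N0)/N0 = (4652 - 469)/469 = 4183/469 = 8.91898
r*t = 0.27 * 12 = 3.24; exp(-3.24) = 0.0391639
8.91898 * 0.0391639 = 0.349302
1 + 0.349302 = 1.34930
N = 4652 / 1.34930 = 3447.71 ≈ 3448

3448


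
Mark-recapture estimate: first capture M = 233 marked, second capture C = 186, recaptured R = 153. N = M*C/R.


N = M * C / R = 233 * 186 / 153 = 43338 / 153 = 283.25 ≈ 283

283 individuals


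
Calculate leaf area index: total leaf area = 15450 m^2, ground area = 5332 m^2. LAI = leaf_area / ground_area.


LAI = 15450 / 5332 = 2.8976 ≈ 2.90

2.90


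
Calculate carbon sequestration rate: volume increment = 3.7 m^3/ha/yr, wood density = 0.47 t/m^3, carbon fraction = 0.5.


C = 3.7 * 0.47 * 0.5 = 0.8695 ≈ 0.87 t C/ha/yr

0.87 t C/ha/yr


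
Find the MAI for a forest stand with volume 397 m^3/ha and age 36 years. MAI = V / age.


MAI = 397 / 36 = 11.0278 ≈ 11.03 m^3/ha/yr

11.03 m^3/ha/yr


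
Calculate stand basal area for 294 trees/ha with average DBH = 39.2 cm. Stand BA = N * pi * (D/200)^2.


(D/200)^2 = (39.2/200)^2 = 0.196^2 = 0.038416
Individual BA = 3.141593 * 0.038416 = 0.120687 m^2
Stand BA = 294 * 0.120687 = 35.4820 ≈ 35.48 m^2/ha

35.48 m^2/ha


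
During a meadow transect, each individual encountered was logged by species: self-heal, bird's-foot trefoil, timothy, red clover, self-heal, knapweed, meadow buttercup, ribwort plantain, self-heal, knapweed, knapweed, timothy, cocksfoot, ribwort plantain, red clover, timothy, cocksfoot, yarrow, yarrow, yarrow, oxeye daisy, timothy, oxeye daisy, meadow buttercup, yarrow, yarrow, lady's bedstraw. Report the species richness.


Total individuals logged = 27
Distinct species (count of individuals): self-heal (3), bird's-foot trefoil (1), timothy (4), red clover (2), knapweed (3), meadow buttercup (2), ribwort plantain (2), cocksfoot (2), yarrow (5), oxeye daisy (2), lady's bedstraw (1)
Species richness = number of distinct species = 11

11


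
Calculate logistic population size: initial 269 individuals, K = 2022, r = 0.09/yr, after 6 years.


(K - N0)/N0 = (2022 - 269)/269 = 1753/269 = 6.51673
r*t = 0.09 * 6 = 0.54; exp(-0.54) = 0.582748
6.51673 * 0.582748 = 3.79761
1 + 3.79761 = 4.79761
N = 2022 / 4.79761 = 421.460 ≈ 421

421


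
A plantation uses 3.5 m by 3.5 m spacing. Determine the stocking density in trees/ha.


N = 10000 / 3.5^2 = 10000 / 12.25 = 816.327 ≈ 816 trees/ha

816 trees/ha


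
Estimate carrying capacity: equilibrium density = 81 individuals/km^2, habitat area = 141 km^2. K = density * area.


K = 81 * 141 = 11421 individuals

11421 individuals


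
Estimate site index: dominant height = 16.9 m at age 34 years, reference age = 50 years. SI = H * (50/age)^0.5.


50/34 = 1.47059
(1.47059)^0.5 = 1.21268
SI = 16.9 * 1.21268 = 20.4943 ≈ 20.5 m

20.5 m


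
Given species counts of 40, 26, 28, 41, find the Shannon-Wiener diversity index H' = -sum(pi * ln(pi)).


Total N = 40 + 26 + 28 + 41 = 135
Per-species terms:
  p = 40/135 = 0.296296; ln(p) = -1.216396; p*ln(p) = 0.296296 * (-1.216396) = -0.360413
  p = 26/135 = 0.192593; ln(p) = -1.647176; p*ln(p) = 0.192593 * (-1.647176) = -0.317235
  p = 28/135 = 0.207407; ln(p) = -1.573072; p*ln(p) = 0.207407 * (-1.573072) = -0.326266
  p = 41/135 = 0.303704; ln(p) = -1.191702; p*ln(p) = 0.303704 * (-1.191702) = -0.361925
sum(p*ln(p)) = (-0.360413) + (-0.317235) + (-0.326266) + (-0.361925) = -1.365839
H' = -(-1.365839) = 1.365839 ≈ 1.3658

1.3658


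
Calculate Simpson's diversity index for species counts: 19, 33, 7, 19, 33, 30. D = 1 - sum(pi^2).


Total N = 19 + 33 + 7 + 19 + 33 + 30 = 141
Per-species terms:
  p = 19/141 = 0.134752; p^2 = 0.134752^2 = 0.018158
  p = 33/141 = 0.234043; p^2 = 0.234043^2 = 0.054776
  p = 7/141 = 0.049645; p^2 = 0.049645^2 = 0.002465
  p = 19/141 = 0.134752; p^2 = 0.134752^2 = 0.018158
  p = 33/141 = 0.234043; p^2 = 0.234043^2 = 0.054776
  p = 30/141 = 0.212766; p^2 = 0.212766^2 = 0.045269
sum(p^2) = 0.018158 + 0.054776 + 0.002465 + 0.018158 + 0.054776 + 0.045269 = 0.193602
D = 1 - 0.193602 = 0.806398 ≈ 0.8064

0.8064


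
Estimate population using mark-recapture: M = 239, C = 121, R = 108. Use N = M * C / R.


N = M * C / R = 239 * 121 / 108 = 28919 / 108 = 267.77 ≈ 268

268 individuals


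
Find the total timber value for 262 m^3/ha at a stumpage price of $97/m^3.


Value = 262 * 97 = $25414/ha

$25414/ha


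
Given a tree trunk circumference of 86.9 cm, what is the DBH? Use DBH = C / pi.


DBH = C / pi = 86.9 / 3.141593 = 27.6611 ≈ 27.66 cm

27.66 cm


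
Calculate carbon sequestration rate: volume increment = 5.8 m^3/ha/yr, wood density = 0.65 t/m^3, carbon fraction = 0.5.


C = 5.8 * 0.65 * 0.5 = 1.885 ≈ 1.89 t C/ha/yr

1.89 t C/ha/yr


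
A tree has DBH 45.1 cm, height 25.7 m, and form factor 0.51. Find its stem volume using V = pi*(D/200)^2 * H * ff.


(D/200)^2 = (45.1/200)^2 = 0.2255^2 = 0.05085025
BA = 3.141593 * 0.05085025 = 0.159751 m^2
V = 0.159751 * 25.7 * 0.51 = 2.09386 ≈ 2.094 m^3

2.094 m^3


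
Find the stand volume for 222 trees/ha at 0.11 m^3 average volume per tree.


V_stand = 222 * 0.11 = 24.42 ≈ 24.4 m^3/ha

24.4 m^3/ha


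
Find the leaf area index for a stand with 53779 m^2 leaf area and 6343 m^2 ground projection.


LAI = 53779 / 6343 = 8.4785 ≈ 8.48

8.48


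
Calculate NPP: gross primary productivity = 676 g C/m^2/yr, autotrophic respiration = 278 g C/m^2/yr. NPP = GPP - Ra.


NPP = GPP - Ra = 676 - 278 = 398 g C/m^2/yr

398 g C/m^2/yr


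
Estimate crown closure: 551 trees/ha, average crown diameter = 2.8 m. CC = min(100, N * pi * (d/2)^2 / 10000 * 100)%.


(d/2)^2 = (2.8/2)^2 = 1.4^2 = 1.96
Crown area = 3.141593 * 1.96 = 6.15752 m^2
N * area / 10000 * 100 = 551 * 6.15752 / 10000 * 100 = 33.9279
CC = min(100, 33.9279) = 33.9279 ≈ 33.9%

33.9%


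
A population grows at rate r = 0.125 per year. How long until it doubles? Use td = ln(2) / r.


td = ln(2) / 0.125 = 0.693147 / 0.125 = 5.54518 ≈ 5.5 years

5.5 years


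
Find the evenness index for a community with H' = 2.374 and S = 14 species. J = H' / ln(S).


ln(14) = 2.63906
J = H' / ln(S) = 2.374 / 2.63906 = 0.899563 ≈ 0.8996

0.8996


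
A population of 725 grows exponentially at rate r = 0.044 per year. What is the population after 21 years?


r*t = 0.044 * 21 = 0.924
exp(0.924) = 2.51935
N = 725 * 2.51935 = 1826.53 ≈ 1827

1827


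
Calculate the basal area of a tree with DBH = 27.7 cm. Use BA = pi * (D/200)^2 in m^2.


D/200 = 27.7/200 = 0.1385 m
(D/200)^2 = 0.1385^2 = 0.01918225
BA = 3.141593 * 0.01918225 = 0.0602628 ≈ 0.0603 m^2

0.0603 m^2


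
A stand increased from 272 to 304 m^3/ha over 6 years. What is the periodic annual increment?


PAI = (V2 - V1) / period = (304 - 272) / 6 = 32 / 6 = 5.3333 ≈ 5.33 m^3/ha/yr

5.33 m^3/ha/yr


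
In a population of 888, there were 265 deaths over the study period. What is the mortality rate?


Mortality rate = 265 / 888 = 0.298423 ≈ 0.2984

0.2984


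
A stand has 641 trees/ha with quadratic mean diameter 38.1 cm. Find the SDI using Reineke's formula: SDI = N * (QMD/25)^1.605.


QMD/25 = 38.1/25 = 1.524
(1.524)^1.605 = exp(1.605 * ln(1.524)) = exp(1.605 * 0.421338) = exp(0.676247) = 1.96648
SDI = 641 * 1.96648 = 1260.51 ≈ 1261

1261


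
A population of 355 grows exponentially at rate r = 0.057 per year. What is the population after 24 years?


r*t = 0.057 * 24 = 1.368
exp(1.368) = 3.92749
N = 355 * 3.92749 = 1394.26 ≈ 1394

1394


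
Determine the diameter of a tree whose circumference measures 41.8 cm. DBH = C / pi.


DBH = C / pi = 41.8 / 3.141593 = 13.3054 ≈ 13.31 cm

13.31 cm


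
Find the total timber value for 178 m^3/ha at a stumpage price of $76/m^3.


Value = 178 * 76 = $13528/ha

$13528/ha


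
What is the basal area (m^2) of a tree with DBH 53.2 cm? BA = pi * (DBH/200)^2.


D/200 = 53.2/200 = 0.266 m
(D/200)^2 = 0.266^2 = 0.070756
BA = 3.141593 * 0.070756 = 0.222287 ≈ 0.2223 m^2

0.2223 m^2


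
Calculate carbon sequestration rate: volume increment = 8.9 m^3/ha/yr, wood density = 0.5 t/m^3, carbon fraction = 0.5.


C = 8.9 * 0.5 * 0.5 = 2.225 ≈ 2.23 t C/ha/yr

2.23 t C/ha/yr


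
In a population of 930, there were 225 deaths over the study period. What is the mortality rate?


Mortality rate = 225 / 930 = 0.241935 ≈ 0.2419

0.2419


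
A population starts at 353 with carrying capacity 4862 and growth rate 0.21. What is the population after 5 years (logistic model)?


(K - N0)/N0 = (4862 - 353)/353 = 4509/353 = 12.7734
r*t = 0.21 * 5 = 1.05; exp(-1.05) = 0.349938
12.7734 * 0.349938 = 4.46990
1 + 4.46990 = 5.46990
N = 4862 / 5.46990 = 888.865 ≈ 889

889


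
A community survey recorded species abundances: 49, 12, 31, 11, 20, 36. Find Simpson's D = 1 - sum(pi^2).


Total N = 49 + 12 + 31 + 11 + 20 + 36 = 159
Per-species terms:
  p = 49/159 = 0.308176; p^2 = 0.308176^2 = 0.094972
  p = 12/159 = 0.075472; p^2 = 0.075472^2 = 0.005696
  p = 31/159 = 0.194969; p^2 = 0.194969^2 = 0.038013
  p = 11/159 = 0.069182; p^2 = 0.069182^2 = 0.004786
  p = 20/159 = 0.125786; p^2 = 0.125786^2 = 0.015822
  p = 36/159 = 0.226415; p^2 = 0.226415^2 = 0.051264
sum(p^2) = 0.094972 + 0.005696 + 0.038013 + 0.004786 + 0.015822 + 0.051264 = 0.210553
D = 1 - 0.210553 = 0.789447 ≈ 0.7894

0.7894


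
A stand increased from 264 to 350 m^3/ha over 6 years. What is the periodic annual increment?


PAI = (V2 - V1) / period = (350 - 264) / 6 = 86 / 6 = 14.3333 ≈ 14.33 m^3/ha/yr

14.33 m^3/ha/yr


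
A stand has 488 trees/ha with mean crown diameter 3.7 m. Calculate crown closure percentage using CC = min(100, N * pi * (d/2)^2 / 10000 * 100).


(d/2)^2 = (3.7/2)^2 = 1.85^2 = 3.4225
Crown area = 3.141593 * 3.4225 = 10.7521 m^2
N * area / 10000 * 100 = 488 * 10.7521 / 10000 * 100 = 52.4702
CC = min(100, 52.4702) = 52.4702 ≈ 52.5%

52.5%


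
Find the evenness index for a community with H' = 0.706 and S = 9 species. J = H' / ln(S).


ln(9) = 2.19722
J = H' / ln(S) = 0.706 / 2.19722 = 0.321315 ≈ 0.3213

0.3213


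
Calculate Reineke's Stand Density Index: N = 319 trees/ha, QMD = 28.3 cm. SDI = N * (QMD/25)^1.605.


QMD/25 = 28.3/25 = 1.132
(1.132)^1.605 = exp(1.605 * ln(1.132)) = exp(1.605 * 0.123986) = exp(0.198998) = 1.22018
SDI = 319 * 1.22018 = 389.237 ≈ 389

389


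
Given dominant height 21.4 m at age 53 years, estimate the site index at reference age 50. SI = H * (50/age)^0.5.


50/53 = 0.943396
(0.943396)^0.5 = 0.971286
SI = 21.4 * 0.971286 = 20.7855 ≈ 20.8 m

20.8 m


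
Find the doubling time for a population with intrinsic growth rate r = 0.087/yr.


td = ln(2) / 0.087 = 0.693147 / 0.087 = 7.96721 ≈ 8.0 years

8.0 years


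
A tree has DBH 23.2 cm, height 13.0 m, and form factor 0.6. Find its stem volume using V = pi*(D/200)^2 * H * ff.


(D/200)^2 = (23.2/200)^2 = 0.116^2 = 0.013456
BA = 3.141593 * 0.013456 = 0.0422733 m^2
V = 0.0422733 * 13.0 * 0.6 = 0.329732 ≈ 0.330 m^3

0.330 m^3


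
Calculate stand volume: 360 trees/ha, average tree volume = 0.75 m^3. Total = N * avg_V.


V_stand = 360 * 0.75 = 270.0 m^3/ha

270.0 m^3/ha


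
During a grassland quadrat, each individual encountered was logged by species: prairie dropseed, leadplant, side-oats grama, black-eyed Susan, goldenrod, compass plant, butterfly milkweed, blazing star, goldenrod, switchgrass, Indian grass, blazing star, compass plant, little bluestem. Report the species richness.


Total individuals logged = 14
Distinct species (count of individuals): prairie dropseed (1), leadplant (1), side-oats grama (1), black-eyed Susan (1), goldenrod (2), compass plant (2), butterfly milkweed (1), blazing star (2), switchgrass (1), Indian grass (1), little bluestem (1)
Species richness = number of distinct species = 11

11


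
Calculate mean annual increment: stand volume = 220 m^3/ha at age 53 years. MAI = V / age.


MAI = 220 / 53 = 4.1509 ≈ 4.15 m^3/ha/yr

4.15 m^3/ha/yr


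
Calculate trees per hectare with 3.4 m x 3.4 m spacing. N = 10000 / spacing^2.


N = 10000 / 3.4^2 = 10000 / 11.56 = 865.052 ≈ 865 trees/ha

865 trees/ha


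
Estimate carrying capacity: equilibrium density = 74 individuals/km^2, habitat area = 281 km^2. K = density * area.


K = 74 * 281 = 20794 individuals

20794 individuals


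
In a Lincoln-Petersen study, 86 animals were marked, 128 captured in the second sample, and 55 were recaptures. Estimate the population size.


N = M * C / R = 86 * 128 / 55 = 11008 / 55 = 200.15 ≈ 200

200 individuals


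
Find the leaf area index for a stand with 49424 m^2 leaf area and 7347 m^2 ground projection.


LAI = 49424 / 7347 = 6.7271 ≈ 6.73

6.73


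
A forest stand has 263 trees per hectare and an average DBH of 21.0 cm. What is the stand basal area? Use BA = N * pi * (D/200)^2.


(D/200)^2 = (21.0/200)^2 = 0.105^2 = 0.011025
Individual BA = 3.141593 * 0.011025 = 0.0346361 m^2
Stand BA = 263 * 0.0346361 = 9.10929 ≈ 9.11 m^2/ha

9.11 m^2/ha


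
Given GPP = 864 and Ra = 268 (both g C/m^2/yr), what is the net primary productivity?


NPP = GPP - Ra = 864 - 268 = 596 g C/m^2/yr

596 g C/m^2/yr


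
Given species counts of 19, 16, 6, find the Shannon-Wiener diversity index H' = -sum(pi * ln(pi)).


Total N = 19 + 16 + 6 = 41
Per-species terms:
  p = 19/41 = 0.463415; ln(p) = -0.769132; p*ln(p) = 0.463415 * (-0.769132) = -0.356427
  p = 16/41 = 0.390244; ln(p) = -0.940983; p*ln(p) = 0.390244 * (-0.940983) = -0.367213
  p = 6/41 = 0.146341; ln(p) = -1.921816; p*ln(p) = 0.146341 * (-1.921816) = -0.281240
sum(p*ln(p)) = (-0.356427) + (-0.367213) + (-0.281240) = -1.004880
H' = -(-1.004880) = 1.004880 ≈ 1.0049

1.0049


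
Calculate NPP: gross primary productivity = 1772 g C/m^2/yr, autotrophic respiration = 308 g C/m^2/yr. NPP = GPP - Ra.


NPP = GPP - Ra = 1772 - 308 = 1464 g C/m^2/yr

1464 g C/m^2/yr


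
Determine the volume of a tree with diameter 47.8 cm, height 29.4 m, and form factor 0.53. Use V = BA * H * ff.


(D/200)^2 = (47.8/200)^2 = 0.239^2 = 0.057121
BA = 3.141593 * 0.057121 = 0.179451 m^2
V = 0.179451 * 29.4 * 0.53 = 2.79621 ≈ 2.796 m^3

2.796 m^3


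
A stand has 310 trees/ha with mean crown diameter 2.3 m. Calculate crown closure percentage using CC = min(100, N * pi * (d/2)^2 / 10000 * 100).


(d/2)^2 = (2.3/2)^2 = 1.15^2 = 1.3225
Crown area = 3.141593 * 1.3225 = 4.15476 m^2
N * area / 10000 * 100 = 310 * 4.15476 / 10000 * 100 = 12.8798
CC = min(100, 12.8798) = 12.8798 ≈ 12.9%

12.9%


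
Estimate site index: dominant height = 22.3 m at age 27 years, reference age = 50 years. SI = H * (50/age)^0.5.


50/27 = 1.85185
(1.85185)^0.5 = 1.36083
SI = 22.3 * 1.36083 = 30.3465 ≈ 30.3 m

30.3 m


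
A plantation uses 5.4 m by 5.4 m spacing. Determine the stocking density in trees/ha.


N = 10000 / 5.4^2 = 10000 / 29.16 = 342.936 ≈ 343 trees/ha

343 trees/ha


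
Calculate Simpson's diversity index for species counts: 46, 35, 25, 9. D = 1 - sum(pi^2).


Total N = 46 + 35 + 25 + 9 = 115
Per-species terms:
  p = 46/115 = 0.400000; p^2 = 0.400000^2 = 0.160000
  p = 35/115 = 0.304348; p^2 = 0.304348^2 = 0.092628
  p = 25/115 = 0.217391; p^2 = 0.217391^2 = 0.047259
  p = 9/115 = 0.078261; p^2 = 0.078261^2 = 0.006125
sum(p^2) = 0.160000 + 0.092628 + 0.047259 + 0.006125 = 0.306012
D = 1 - 0.306012 = 0.693988 ≈ 0.6940

0.6940


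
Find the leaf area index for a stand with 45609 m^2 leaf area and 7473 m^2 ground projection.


LAI = 45609 / 7473 = 6.1032 ≈ 6.10

6.10


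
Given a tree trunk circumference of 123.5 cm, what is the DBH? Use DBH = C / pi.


DBH = C / pi = 123.5 / 3.141593 = 39.3113 ≈ 39.31 cm

39.31 cm


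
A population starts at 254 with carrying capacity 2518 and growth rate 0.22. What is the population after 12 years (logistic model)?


(K - N0)/N0 = (2518 - 254)/254 = 2264/254 = 8.91339
r*t = 0.22 * 12 = 2.64; exp(-2.64) = 0.0713613
8.91339 * 0.0713613 = 0.636071
1 + 0.636071 = 1.63607
N = 2518 / 1.63607 = 1539.05 ≈ 1539

1539


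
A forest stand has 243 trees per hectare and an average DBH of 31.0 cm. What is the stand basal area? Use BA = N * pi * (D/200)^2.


(D/200)^2 = (31.0/200)^2 = 0.155^2 = 0.024025
Individual BA = 3.141593 * 0.024025 = 0.0754768 m^2
Stand BA = 243 * 0.0754768 = 18.3409 ≈ 18.34 m^2/ha

18.34 m^2/ha


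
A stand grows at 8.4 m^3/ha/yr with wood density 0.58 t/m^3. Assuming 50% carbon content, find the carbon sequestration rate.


C = 8.4 * 0.58 * 0.5 = 2.436 ≈ 2.44 t C/ha/yr

2.44 t C/ha/yr


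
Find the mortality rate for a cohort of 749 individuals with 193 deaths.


Mortality rate = 193 / 749 = 0.257677 ≈ 0.2577

0.2577


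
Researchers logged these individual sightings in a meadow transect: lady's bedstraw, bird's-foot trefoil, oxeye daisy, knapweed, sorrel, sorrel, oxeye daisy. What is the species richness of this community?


Total individuals logged = 7
Distinct species (count of individuals): lady's bedstraw (1), bird's-foot trefoil (1), oxeye daisy (2), knapweed (1), sorrel (2)
Species richness = number of distinct species = 5

5


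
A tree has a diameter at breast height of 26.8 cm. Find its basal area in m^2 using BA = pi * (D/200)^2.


D/200 = 26.8/200 = 0.134 m
(D/200)^2 = 0.134^2 = 0.017956
BA = 3.141593 * 0.017956 = 0.0564104 ≈ 0.0564 m^2

0.0564 m^2


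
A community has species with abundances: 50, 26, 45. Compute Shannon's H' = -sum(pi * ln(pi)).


Total N = 50 + 26 + 45 = 121
Per-species terms:
  p = 50/121 = 0.413223; ln(p) = -0.883768; p*ln(p) = 0.413223 * (-0.883768) = -0.365193
  p = 26/121 = 0.214876; ln(p) = -1.537694; p*ln(p) = 0.214876 * (-1.537694) = -0.330414
  p = 45/121 = 0.371901; ln(p) = -0.989128; p*ln(p) = 0.371901 * (-0.989128) = -0.367858
sum(p*ln(p)) = (-0.365193) + (-0.330414) + (-0.367858) = -1.063465
H' = -(-1.063465) = 1.063465 ≈ 1.0635

1.0635


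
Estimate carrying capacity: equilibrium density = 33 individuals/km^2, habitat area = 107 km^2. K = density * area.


K = 33 * 107 = 3531 individuals

3531 individuals


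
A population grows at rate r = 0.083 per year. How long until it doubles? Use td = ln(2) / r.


td = ln(2) / 0.083 = 0.693147 / 0.083 = 8.35117 ≈ 8.4 years

8.4 years


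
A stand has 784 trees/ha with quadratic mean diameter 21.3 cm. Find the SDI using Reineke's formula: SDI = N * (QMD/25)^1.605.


QMD/25 = 21.3/25 = 0.852
(0.852)^1.605 = exp(1.605 * ln(0.852)) = exp(1.605 * (-0.160169)) = exp(-0.257071) = 0.773313
SDI = 784 * 0.773313 = 606.277 ≈ 606

606


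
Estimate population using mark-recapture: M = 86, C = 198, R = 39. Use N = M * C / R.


N = M * C / R = 86 * 198 / 39 = 17028 / 39 = 436.62 ≈ 437

437 individuals


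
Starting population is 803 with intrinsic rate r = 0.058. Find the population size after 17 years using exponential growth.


r*t = 0.058 * 17 = 0.986
exp(0.986) = 2.68049
N = 803 * 2.68049 = 2152.43 ≈ 2152

2152


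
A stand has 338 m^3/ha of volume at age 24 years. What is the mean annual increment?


MAI = 338 / 24 = 14.0833 ≈ 14.08 m^3/ha/yr

14.08 m^3/ha/yr


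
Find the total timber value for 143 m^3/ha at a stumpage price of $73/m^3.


Value = 143 * 73 = $10439/ha

$10439/ha


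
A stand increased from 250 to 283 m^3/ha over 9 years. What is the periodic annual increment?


PAI = (V2 - V1) / period = (283 - 250) / 9 = 33 / 9 = 3.6667 ≈ 3.67 m^3/ha/yr

3.67 m^3/ha/yr


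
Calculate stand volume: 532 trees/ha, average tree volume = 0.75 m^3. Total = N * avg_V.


V_stand = 532 * 0.75 = 399.0 m^3/ha

399.0 m^3/ha


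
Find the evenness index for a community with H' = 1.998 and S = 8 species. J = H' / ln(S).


ln(8) = 2.07944
J = H' / ln(S) = 1.998 / 2.07944 = 0.960836 ≈ 0.9608

0.9608


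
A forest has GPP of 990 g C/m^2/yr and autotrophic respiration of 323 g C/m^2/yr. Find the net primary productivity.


NPP = GPP - Ra = 990 - 323 = 667 g C/m^2/yr

667 g C/m^2/yr


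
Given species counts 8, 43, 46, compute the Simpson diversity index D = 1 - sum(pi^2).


Total N = 8 + 43 + 46 = 97
Per-species terms:
  p = 8/97 = 0.082474; p^2 = 0.082474^2 = 0.006802
  p = 43/97 = 0.443299; p^2 = 0.443299^2 = 0.196514
  p = 46/97 = 0.474227; p^2 = 0.474227^2 = 0.224891
sum(p^2) = 0.006802 + 0.196514 + 0.224891 = 0.428207
D = 1 - 0.428207 = 0.571793 ≈ 0.5718

0.5718


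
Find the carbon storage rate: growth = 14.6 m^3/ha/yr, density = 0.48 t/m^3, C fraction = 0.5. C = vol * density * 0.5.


C = 14.6 * 0.48 * 0.5 = 3.504 ≈ 3.50 t C/ha/yr

3.50 t C/ha/yr


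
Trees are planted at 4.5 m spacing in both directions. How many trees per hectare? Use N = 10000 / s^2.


N = 10000 / 4.5^2 = 10000 / 20.25 = 493.827 ≈ 494 trees/ha

494 trees/ha


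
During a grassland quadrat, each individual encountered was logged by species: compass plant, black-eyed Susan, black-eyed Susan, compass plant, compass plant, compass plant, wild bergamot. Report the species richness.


Total individuals logged = 7
Distinct species (count of individuals): compass plant (4), black-eyed Susan (2), wild bergamot (1)
Species richness = number of distinct species = 3

3


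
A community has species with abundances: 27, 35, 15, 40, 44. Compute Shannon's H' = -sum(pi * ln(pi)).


Total N = 27 + 35 + 15 + 40 + 44 = 161
Per-species terms:
  p = 27/161 = 0.167702; ln(p) = -1.785567; p*ln(p) = 0.167702 * (-1.785567) = -0.299443
  p = 35/161 = 0.217391; ln(p) = -1.526058; p*ln(p) = 0.217391 * (-1.526058) = -0.331751
  p = 15/161 = 0.093168; ln(p) = -2.373351; p*ln(p) = 0.093168 * (-2.373351) = -0.221120
  p = 40/161 = 0.248447; ln(p) = -1.392526; p*ln(p) = 0.248447 * (-1.392526) = -0.345969
  p = 44/161 = 0.273292; ln(p) = -1.297214; p*ln(p) = 0.273292 * (-1.297214) = -0.354518
sum(p*ln(p)) = (-0.299443) + (-0.331751) + (-0.221120) + (-0.345969) + (-0.354518) = -1.552801
H' = -(-1.552801) = 1.552801 ≈ 1.5528

1.5528


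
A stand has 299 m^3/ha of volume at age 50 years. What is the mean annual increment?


MAI = 299 / 50 = 5.98 m^3/ha/yr

5.98 m^3/ha/yr


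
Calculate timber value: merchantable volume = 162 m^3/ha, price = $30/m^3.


Value = 162 * 30 = $4860/ha

$4860/ha


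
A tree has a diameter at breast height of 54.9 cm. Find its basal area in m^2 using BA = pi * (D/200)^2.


D/200 = 54.9/200 = 0.2745 m
(D/200)^2 = 0.2745^2 = 0.07535025
BA = 3.141593 * 0.07535025 = 0.236720 ≈ 0.2367 m^2

0.2367 m^2


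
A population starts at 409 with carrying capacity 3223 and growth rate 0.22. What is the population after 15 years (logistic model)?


(K - N0)/N0 = (3223 - 409)/409 = 2814/409 = 6.88020
r*t = 0.22 * 15 = 3.3; exp(-3.3) = 0.0368832
6.88020 * 0.0368832 = 0.253764
1 + 0.253764 = 1.25376
N = 3223 / 1.25376 = 2570.67 ≈ 2571

2571


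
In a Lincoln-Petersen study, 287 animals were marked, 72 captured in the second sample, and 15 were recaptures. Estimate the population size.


N = M * C / R = 287 * 72 / 15 = 20664 / 15 = 1377.60 ≈ 1378

1378 individuals


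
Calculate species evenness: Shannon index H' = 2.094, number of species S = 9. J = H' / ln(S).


ln(9) = 2.19722
J = H' / ln(S) = 2.094 / 2.19722 = 0.953022 ≈ 0.9530

0.9530


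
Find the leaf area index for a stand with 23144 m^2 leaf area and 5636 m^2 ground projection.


LAI = 23144 / 5636 = 4.1065 ≈ 4.11

4.11


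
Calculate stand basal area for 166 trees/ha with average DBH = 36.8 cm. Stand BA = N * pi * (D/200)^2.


(D/200)^2 = (36.8/200)^2 = 0.184^2 = 0.033856
Individual BA = 3.141593 * 0.033856 = 0.106362 m^2
Stand BA = 166 * 0.106362 = 17.6561 ≈ 17.66 m^2/ha

17.66 m^2/ha


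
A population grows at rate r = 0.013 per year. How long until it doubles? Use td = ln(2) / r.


td = ln(2) / 0.013 = 0.693147 / 0.013 = 53.3190 ≈ 53.3 years

53.3 years


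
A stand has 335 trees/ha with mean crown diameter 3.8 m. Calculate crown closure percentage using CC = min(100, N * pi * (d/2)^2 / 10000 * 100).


(d/2)^2 = (3.8/2)^2 = 1.9^2 = 3.61
Crown area = 3.141593 * 3.61 = 11.3412 m^2
N * area / 10000 * 100 = 335 * 11.3412 / 10000 * 100 = 37.9930
CC = min(100, 37.9930) = 37.9930 ≈ 38.0%

38.0%


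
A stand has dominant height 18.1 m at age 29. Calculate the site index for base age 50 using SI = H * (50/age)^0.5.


50/29 = 1.72414
(1.72414)^0.5 = 1.31307
SI = 18.1 * 1.31307 = 23.7666 ≈ 23.8 m

23.8 m


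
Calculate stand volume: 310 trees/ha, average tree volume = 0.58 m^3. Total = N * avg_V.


V_stand = 310 * 0.58 = 179.8 m^3/ha

179.8 m^3/ha


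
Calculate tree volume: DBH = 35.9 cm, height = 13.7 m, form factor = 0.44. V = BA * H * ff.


(D/200)^2 = (35.9/200)^2 = 0.1795^2 = 0.03222025
BA = 3.141593 * 0.03222025 = 0.101223 m^2
V = 0.101223 * 13.7 * 0.44 = 0.610172 ≈ 0.610 m^3

0.610 m^3


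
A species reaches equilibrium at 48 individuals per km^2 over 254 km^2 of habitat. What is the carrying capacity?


K = 48 * 254 = 12192 individuals

12192 individuals


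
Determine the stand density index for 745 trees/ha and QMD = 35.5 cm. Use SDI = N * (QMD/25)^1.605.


QMD/25 = 35.5/25 = 1.42
(1.42)^1.605 = exp(1.605 * ln(1.42)) = exp(1.605 * 0.350657) = exp(0.562804) = 1.75559
SDI = 745 * 1.75559 = 1307.91 ≈ 1308

1308


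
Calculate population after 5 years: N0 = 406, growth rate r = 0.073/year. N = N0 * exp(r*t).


r*t = 0.073 * 5 = 0.365
exp(0.365) = 1.44051
N = 406 * 1.44051 = 584.847 ≈ 585

585


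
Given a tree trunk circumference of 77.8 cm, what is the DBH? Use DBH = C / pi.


DBH = C / pi = 77.8 / 3.141593 = 24.7645 ≈ 24.76 cm

24.76 cm


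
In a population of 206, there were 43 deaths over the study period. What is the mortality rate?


Mortality rate = 43 / 206 = 0.208738 ≈ 0.2087

0.2087


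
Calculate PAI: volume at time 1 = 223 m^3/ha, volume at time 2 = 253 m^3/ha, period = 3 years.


PAI = (V2 - V1) / period = (253 - 223) / 3 = 30 / 3 = 10.00 m^3/ha/yr

10.00 m^3/ha/yr


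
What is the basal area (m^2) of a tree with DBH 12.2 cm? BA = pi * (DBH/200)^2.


D/200 = 12.2/200 = 0.061 m
(D/200)^2 = 0.061^2 = 0.003721
BA = 3.141593 * 0.003721 = 0.0116899 ≈ 0.0117 m^2

0.0117 m^2


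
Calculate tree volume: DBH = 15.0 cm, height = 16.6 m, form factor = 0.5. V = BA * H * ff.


(D/200)^2 = (15.0/200)^2 = 0.075^2 = 0.005625
BA = 3.141593 * 0.005625 = 0.0176715 m^2
V = 0.0176715 * 16.6 * 0.5 = 0.146673 ≈ 0.147 m^3

0.147 m^3


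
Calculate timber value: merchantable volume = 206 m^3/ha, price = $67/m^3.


Value = 206 * 67 = $13802/ha

$13802/ha


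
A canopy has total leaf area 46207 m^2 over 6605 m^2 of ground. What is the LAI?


LAI = 46207 / 6605 = 6.9958 ≈ 7.00

7.00


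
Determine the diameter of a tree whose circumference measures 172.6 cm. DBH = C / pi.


DBH = C / pi = 172.6 / 3.141593 = 54.9403 ≈ 54.94 cm

54.94 cm


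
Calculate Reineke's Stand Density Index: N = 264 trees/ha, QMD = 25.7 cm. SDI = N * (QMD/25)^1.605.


QMD/25 = 25.7/25 = 1.028
(1.028)^1.605 = exp(1.605 * ln(1.028)) = exp(1.605 * 0.0276152) = exp(0.0443224) = 1.04532
SDI = 264 * 1.04532 = 275.964 ≈ 276

276


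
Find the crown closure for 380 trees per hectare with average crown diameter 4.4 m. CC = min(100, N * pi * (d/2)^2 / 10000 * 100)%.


(d/2)^2 = (4.4/2)^2 = 2.2^2 = 4.84
Crown area = 3.141593 * 4.84 = 15.2053 m^2
N * area / 10000 * 100 = 380 * 15.2053 / 10000 * 100 = 57.7801
CC = min(100, 57.7801) = 57.7801 ≈ 57.8%

57.8%


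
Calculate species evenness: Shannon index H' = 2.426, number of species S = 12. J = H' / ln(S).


ln(12) = 2.48491
J = H' / ln(S) = 2.426 / 2.48491 = 0.976293 ≈ 0.9763

0.9763


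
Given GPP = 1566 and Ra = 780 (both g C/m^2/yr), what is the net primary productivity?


NPP = GPP - Ra = 1566 - 780 = 786 g C/m^2/yr

786 g C/m^2/yr


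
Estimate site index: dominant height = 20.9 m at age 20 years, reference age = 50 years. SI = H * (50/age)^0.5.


50/20 = 2.50000
(2.50000)^0.5 = 1.58114
SI = 20.9 * 1.58114 = 33.0458 ≈ 33.0 m

33.0 m


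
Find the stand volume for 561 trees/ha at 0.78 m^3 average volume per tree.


V_stand = 561 * 0.78 = 437.58 ≈ 437.6 m^3/ha

437.6 m^3/ha


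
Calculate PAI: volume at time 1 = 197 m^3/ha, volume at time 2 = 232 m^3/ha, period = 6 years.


PAI = (V2 - V1) / period = (232 - 197) / 6 = 35 / 6 = 5.8333 ≈ 5.83 m^3/ha/yr

5.83 m^3/ha/yr


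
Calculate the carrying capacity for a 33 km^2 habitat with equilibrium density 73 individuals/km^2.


K = 73 * 33 = 2409 individuals

2409 individuals


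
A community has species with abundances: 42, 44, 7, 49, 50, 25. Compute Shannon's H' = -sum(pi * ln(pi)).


Total N = 42 + 44 + 7 + 49 + 50 + 25 = 217
Per-species terms:
  p = 42/217 = 0.193548; ln(p) = -1.642230; p*ln(p) = 0.193548 * (-1.642230) = -0.317850
  p = 44/217 = 0.202765; ln(p) = -1.595708; p*ln(p) = 0.202765 * (-1.595708) = -0.323554
  p = 7/217 = 0.032258; ln(p) = -3.433989; p*ln(p) = 0.032258 * (-3.433989) = -0.110774
  p = 49/217 = 0.225806; ln(p) = -1.488079; p*ln(p) = 0.225806 * (-1.488079) = -0.336017
  p = 50/217 = 0.230415; ln(p) = -1.467873; p*ln(p) = 0.230415 * (-1.467873) = -0.338220
  p = 25/217 = 0.115207; ln(p) = -2.161025; p*ln(p) = 0.115207 * (-2.161025) = -0.248965
sum(p*ln(p)) = (-0.317850) + (-0.323554) + (-0.110774) + (-0.336017) + (-0.338220) + (-0.248965) = -1.675380
H' = -(-1.675380) = 1.675380 ≈ 1.6754

1.6754


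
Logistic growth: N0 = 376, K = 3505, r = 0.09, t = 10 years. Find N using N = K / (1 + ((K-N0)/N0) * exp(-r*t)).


(K - N0)/N0 = (3505 - 376)/376 = 3129/376 = 8.32181
r*t = 0.09 * 10 = 0.9; exp(-0.9) = 0.406570
8.32181 * 0.406570 = 3.38340
1 + 3.38340 = 4.38340
N = 3505 / 4.38340 = 799.608 ≈ 800

800


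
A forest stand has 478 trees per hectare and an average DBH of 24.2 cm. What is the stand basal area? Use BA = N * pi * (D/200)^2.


(D/200)^2 = (24.2/200)^2 = 0.121^2 = 0.014641
Individual BA = 3.141593 * 0.014641 = 0.0459961 m^2
Stand BA = 478 * 0.0459961 = 21.9861 ≈ 21.99 m^2/ha

21.99 m^2/ha


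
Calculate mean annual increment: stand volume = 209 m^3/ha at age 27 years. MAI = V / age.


MAI = 209 / 27 = 7.7407 ≈ 7.74 m^3/ha/yr

7.74 m^3/ha/yr


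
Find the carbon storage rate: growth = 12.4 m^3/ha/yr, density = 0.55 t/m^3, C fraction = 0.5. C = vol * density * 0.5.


C = 12.4 * 0.55 * 0.5 = 3.41 t C/ha/yr

3.41 t C/ha/yr


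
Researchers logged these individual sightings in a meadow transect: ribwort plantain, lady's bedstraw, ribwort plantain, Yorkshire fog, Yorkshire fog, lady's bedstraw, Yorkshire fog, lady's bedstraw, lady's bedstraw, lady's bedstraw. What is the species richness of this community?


Total individuals logged = 10
Distinct species (count of individuals): ribwort plantain (2), lady's bedstraw (5), Yorkshire fog (3)
Species richness = number of distinct species = 3

3


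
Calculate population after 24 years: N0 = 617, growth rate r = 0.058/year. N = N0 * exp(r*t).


r*t = 0.058 * 24 = 1.392
exp(1.392) = 4.02289
N = 617 * 4.02289 = 2482.12 ≈ 2482

2482


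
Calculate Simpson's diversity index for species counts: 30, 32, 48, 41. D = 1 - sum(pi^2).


Total N = 30 + 32 + 48 + 41 = 151
Per-species terms:
  p = 30/151 = 0.198675; p^2 = 0.198675^2 = 0.039472
  p = 32/151 = 0.211921; p^2 = 0.211921^2 = 0.044911
  p = 48/151 = 0.317881; p^2 = 0.317881^2 = 0.101048
  p = 41/151 = 0.271523; p^2 = 0.271523^2 = 0.073725
sum(p^2) = 0.039472 + 0.044911 + 0.101048 + 0.073725 = 0.259156
D = 1 - 0.259156 = 0.740844 ≈ 0.7408

0.7408


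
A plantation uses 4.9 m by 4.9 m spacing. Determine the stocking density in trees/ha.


N = 10000 / 4.9^2 = 10000 / 24.01 = 416.493 ≈ 416 trees/ha

416 trees/ha


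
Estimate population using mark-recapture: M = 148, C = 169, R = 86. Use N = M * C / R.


N = M * C / R = 148 * 169 / 86 = 25012 / 86 = 290.84 ≈ 291

291 individuals


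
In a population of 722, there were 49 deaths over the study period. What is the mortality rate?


Mortality rate = 49 / 722 = 0.067867 ≈ 0.0679

0.0679


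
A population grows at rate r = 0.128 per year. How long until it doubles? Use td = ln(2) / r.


td = ln(2) / 0.128 = 0.693147 / 0.128 = 5.41521 ≈ 5.4 years

5.4 years


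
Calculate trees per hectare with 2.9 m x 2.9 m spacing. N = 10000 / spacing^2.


N = 10000 / 2.9^2 = 10000 / 8.41 = 1189.06 ≈ 1189 trees/ha

1189 trees/ha


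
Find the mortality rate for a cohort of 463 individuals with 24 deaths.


Mortality rate = 24 / 463 = 0.051836 ≈ 0.0518

0.0518


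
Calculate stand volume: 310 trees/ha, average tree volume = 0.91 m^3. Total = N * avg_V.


V_stand = 310 * 0.91 = 282.1 m^3/ha

282.1 m^3/ha


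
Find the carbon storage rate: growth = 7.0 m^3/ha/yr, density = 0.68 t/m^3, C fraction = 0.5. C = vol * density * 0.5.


C = 7.0 * 0.68 * 0.5 = 2.38 t C/ha/yr

2.38 t C/ha/yr


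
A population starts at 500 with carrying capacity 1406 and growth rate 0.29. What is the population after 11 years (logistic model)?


(K - N0)/N0 = (1406 - 500)/500 = 906/500 = 1.81200
r*t = 0.29 * 11 = 3.19; exp(-3.19) = 0.0411719
1.81200 * 0.0411719 = 0.0746035
1 + 0.0746035 = 1.07460
N = 1406 / 1.07460 = 1308.39 ≈ 1308

1308


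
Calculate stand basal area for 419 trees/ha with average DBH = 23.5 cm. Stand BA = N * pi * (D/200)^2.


(D/200)^2 = (23.5/200)^2 = 0.1175^2 = 0.01380625
Individual BA = 3.141593 * 0.01380625 = 0.0433736 m^2
Stand BA = 419 * 0.0433736 = 18.1735 ≈ 18.17 m^2/ha

18.17 m^2/ha


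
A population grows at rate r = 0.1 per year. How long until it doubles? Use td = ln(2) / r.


td = ln(2) / 0.1 = 0.693147 / 0.1 = 6.93147 ≈ 6.9 years

6.9 years


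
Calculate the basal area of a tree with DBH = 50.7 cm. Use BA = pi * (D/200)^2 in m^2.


D/200 = 50.7/200 = 0.2535 m
(D/200)^2 = 0.2535^2 = 0.06426225
BA = 3.141593 * 0.06426225 = 0.201886 ≈ 0.2019 m^2

0.2019 m^2


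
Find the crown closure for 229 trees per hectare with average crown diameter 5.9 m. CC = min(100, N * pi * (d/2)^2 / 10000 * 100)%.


(d/2)^2 = (5.9/2)^2 = 2.95^2 = 8.7025
Crown area = 3.141593 * 8.7025 = 27.3397 m^2
N * area / 10000 * 100 = 229 * 27.3397 / 10000 * 100 = 62.6079
CC = min(100, 62.6079) = 62.6079 ≈ 62.6%

62.6%


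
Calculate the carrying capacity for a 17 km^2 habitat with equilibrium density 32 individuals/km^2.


K = 32 * 17 = 544 individuals

544 individuals


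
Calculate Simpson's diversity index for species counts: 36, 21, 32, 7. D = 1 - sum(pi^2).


Total N = 36 + 21 + 32 + 7 = 96
Per-species terms:
  p = 36/96 = 0.375000; p^2 = 0.375000^2 = 0.140625
  p = 21/96 = 0.218750; p^2 = 0.218750^2 = 0.047852
  p = 32/96 = 0.333333; p^2 = 0.333333^2 = 0.111111
  p = 7/96 = 0.072917; p^2 = 0.072917^2 = 0.005317
sum(p^2) = 0.140625 + 0.047852 + 0.111111 + 0.005317 = 0.304905
D = 1 - 0.304905 = 0.695095 ≈ 0.6951

0.6951


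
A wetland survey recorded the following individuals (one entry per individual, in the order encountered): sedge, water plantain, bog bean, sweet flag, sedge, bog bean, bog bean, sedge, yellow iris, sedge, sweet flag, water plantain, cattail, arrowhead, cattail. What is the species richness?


Total individuals logged = 15
Distinct species (count of individuals): sedge (4), water plantain (2), bog bean (3), sweet flag (2), yellow iris (1), cattail (2), arrowhead (1)
Species richness = number of distinct species = 7

7


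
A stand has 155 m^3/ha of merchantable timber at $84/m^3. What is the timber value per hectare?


Value = 155 * 84 = $13020/ha

$13020/ha


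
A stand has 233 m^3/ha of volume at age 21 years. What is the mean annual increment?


MAI = 233 / 21 = 11.0952 ≈ 11.10 m^3/ha/yr

11.10 m^3/ha/yr


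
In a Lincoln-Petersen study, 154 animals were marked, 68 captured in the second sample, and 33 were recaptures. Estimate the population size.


N = M * C / R = 154 * 68 / 33 = 10472 / 33 = 317.33 ≈ 317

317 individuals


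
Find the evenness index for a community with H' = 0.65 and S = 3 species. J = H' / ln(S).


ln(3) = 1.09861
J = H' / ln(S) = 0.65 / 1.09861 = 0.591657 ≈ 0.5917

0.5917


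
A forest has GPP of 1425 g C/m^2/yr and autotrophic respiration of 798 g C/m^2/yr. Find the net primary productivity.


NPP = GPP - Ra = 1425 - 798 = 627 g C/m^2/yr

627 g C/m^2/yr


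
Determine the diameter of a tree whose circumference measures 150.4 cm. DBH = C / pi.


DBH = C / pi = 150.4 / 3.141593 = 47.8738 ≈ 47.87 cm

47.87 cm


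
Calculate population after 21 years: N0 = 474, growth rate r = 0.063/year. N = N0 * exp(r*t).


r*t = 0.063 * 21 = 1.323
exp(1.323) = 3.75467
N = 474 * 3.75467 = 1779.71 ≈ 1780

1780


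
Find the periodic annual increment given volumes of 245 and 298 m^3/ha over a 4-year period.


PAI = (V2 - V1) / period = (298 - 245) / 4 = 53 / 4 = 13.25 m^3/ha/yr

13.25 m^3/ha/yr


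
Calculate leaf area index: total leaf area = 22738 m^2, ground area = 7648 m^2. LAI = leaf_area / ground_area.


LAI = 22738 / 7648 = 2.9731 ≈ 2.97

2.97


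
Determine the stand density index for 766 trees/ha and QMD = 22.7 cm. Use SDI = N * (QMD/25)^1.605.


QMD/25 = 22.7/25 = 0.908
(0.908)^1.605 = exp(1.605 * ln(0.908)) = exp(1.605 * (-0.0965109)) = exp(-0.154900) = 0.856501
SDI = 766 * 0.856501 = 656.080 ≈ 656

656
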